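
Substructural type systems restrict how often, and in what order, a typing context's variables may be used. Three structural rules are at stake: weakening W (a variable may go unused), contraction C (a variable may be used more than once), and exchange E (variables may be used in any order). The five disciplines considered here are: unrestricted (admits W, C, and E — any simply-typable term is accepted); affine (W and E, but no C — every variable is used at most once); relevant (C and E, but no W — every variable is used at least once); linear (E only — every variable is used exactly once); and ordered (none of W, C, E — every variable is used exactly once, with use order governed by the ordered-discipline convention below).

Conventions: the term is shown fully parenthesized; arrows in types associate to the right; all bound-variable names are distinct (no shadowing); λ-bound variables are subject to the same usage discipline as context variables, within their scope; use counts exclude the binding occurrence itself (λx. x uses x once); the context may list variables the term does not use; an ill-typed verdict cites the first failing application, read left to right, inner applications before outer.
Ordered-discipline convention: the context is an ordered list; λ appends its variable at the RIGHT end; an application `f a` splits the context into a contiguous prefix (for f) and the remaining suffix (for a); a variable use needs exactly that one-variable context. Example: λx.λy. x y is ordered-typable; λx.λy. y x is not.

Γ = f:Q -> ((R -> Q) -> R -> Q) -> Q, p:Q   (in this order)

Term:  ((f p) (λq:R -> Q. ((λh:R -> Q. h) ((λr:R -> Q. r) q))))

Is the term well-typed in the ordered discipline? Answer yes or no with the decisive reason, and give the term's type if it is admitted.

yes — single-use (f, p, q, h, r), ordered derivation ok; term : Q
use counts: f: 1, p: 1, q (λ-bound): 1, h (λ-bound): 1, r (λ-bound): 1
order of uses: f, p, h, r, q
typing: well-typed at Q
per-discipline verdicts: ordered ✓; linear ✓; affine ✓; relevant ✓; unrestricted ✓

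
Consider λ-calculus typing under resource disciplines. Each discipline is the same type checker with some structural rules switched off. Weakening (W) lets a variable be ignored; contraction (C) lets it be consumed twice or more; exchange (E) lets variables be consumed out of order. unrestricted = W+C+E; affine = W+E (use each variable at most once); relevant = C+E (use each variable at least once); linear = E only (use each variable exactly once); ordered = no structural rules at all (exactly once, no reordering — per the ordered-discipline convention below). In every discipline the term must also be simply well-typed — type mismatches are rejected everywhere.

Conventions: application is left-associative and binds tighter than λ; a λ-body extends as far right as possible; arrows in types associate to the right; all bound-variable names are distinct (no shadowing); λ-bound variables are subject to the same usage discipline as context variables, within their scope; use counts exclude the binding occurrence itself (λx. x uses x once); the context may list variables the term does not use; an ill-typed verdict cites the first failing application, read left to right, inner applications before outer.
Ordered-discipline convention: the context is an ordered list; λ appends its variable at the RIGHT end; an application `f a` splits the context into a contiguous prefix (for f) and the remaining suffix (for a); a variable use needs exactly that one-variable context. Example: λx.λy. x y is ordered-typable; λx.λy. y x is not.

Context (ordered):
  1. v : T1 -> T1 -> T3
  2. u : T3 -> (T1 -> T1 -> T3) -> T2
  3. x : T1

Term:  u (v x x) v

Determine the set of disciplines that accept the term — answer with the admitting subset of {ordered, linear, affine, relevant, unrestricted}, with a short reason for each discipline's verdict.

admitted in: relevant, unrestricted
variable uses: v=2; u=1; x=2
order of uses: u, v, x, x, v
typing: well-typed at T2
ordered: ✗, v ×2, x ×2 used more than once (contraction)
linear: ✗, v ×2, x ×2 used more than once (contraction)
affine: ✗, v ×2, x ×2 used more than once (contraction)
relevant: ✓, v, u, x: all used, weakening unneeded
unrestricted: ✓, type-checks (T2) and nothing is barred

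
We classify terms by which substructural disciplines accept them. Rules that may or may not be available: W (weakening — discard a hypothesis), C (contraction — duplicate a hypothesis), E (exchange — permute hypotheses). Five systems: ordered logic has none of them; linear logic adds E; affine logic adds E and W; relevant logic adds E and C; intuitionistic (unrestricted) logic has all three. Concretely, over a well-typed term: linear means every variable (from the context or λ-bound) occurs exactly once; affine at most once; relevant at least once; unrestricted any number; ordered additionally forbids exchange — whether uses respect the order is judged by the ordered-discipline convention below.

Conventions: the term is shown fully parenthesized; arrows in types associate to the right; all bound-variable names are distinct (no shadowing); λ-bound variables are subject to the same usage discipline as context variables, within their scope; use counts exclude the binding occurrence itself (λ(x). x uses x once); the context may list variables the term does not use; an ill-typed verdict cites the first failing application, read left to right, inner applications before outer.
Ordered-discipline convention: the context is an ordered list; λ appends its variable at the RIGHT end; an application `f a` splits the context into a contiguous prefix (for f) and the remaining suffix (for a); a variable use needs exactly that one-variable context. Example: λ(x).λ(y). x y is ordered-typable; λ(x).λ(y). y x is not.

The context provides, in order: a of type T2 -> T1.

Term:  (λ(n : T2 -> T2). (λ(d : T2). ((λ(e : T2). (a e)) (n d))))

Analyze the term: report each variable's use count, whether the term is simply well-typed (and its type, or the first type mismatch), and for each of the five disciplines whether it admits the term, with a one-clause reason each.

usage: a: 1×, n (bound): 1×, d (bound): 1×, e (bound): 1×
left-to-right use order: a, e, n, d
typing: well-typed — term : (T2 -> T2) -> T2 -> T1
ordered ✓ (one use each (a, n, d, e); ordered split holds)
linear ✓ (exactly-once usage across a, n, d, e)
affine ✓ (a, n, d, e: no repeats, contraction unneeded)
relevant ✓ (at least one use each (a, n, d, e))
unrestricted ✓ (typability at (T2 -> T2) -> T2 -> T1 is all that's needed)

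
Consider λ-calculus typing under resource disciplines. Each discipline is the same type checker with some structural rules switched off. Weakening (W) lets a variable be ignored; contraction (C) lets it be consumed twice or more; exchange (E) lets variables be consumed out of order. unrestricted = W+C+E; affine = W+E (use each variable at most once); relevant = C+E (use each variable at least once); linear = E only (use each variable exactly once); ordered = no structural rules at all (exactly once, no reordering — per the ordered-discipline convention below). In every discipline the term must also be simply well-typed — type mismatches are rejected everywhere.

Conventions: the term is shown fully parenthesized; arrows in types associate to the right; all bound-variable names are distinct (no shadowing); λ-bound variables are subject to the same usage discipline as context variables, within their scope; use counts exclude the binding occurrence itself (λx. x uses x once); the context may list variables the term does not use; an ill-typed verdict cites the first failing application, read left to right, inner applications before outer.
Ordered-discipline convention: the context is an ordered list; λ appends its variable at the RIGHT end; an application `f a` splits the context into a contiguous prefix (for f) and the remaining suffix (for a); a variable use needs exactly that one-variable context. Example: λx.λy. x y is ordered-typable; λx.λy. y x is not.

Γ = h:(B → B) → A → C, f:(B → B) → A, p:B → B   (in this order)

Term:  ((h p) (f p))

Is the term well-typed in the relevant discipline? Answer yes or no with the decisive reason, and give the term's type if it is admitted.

yes — at least one use each (h, f, p); term : C
variable uses: h ×1; f ×1; p ×2
uses in reading order: h, p, f, p
typing: the term checks, with type C
all disciplines: ordered ✗, linear ✗, affine ✗, relevant ✓, unrestricted ✓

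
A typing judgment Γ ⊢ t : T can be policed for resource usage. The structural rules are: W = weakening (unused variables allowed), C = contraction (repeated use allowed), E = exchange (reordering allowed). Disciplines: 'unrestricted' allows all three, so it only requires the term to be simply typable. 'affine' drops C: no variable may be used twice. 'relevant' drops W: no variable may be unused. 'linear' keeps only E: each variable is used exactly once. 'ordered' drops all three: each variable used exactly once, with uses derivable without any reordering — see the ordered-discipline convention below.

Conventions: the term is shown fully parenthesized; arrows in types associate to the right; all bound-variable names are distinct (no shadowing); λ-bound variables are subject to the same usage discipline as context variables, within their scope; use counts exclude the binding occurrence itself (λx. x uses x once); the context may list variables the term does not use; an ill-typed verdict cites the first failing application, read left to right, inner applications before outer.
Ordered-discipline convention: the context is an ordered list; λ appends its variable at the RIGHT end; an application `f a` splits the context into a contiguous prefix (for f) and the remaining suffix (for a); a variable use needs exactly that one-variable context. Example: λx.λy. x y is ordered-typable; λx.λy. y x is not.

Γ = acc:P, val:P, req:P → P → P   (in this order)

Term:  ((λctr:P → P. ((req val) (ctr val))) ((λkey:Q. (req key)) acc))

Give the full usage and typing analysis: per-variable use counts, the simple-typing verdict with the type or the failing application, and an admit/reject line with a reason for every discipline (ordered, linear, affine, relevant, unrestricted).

counts: acc: 1, val: 2, req: 2, ctr (bound): 1, key (bound): 1
uses in reading order: req, val, ctr, val, req, key, acc
typing: ill-typed: an application expects P but receives Q
ordered ✗ (not simply typable)
linear ✗ (fails simple typing)
affine ✗ (a type mismatch blocks all five)
relevant ✗ (the type mismatch rejects it)
unrestricted ✗ (not simply typable)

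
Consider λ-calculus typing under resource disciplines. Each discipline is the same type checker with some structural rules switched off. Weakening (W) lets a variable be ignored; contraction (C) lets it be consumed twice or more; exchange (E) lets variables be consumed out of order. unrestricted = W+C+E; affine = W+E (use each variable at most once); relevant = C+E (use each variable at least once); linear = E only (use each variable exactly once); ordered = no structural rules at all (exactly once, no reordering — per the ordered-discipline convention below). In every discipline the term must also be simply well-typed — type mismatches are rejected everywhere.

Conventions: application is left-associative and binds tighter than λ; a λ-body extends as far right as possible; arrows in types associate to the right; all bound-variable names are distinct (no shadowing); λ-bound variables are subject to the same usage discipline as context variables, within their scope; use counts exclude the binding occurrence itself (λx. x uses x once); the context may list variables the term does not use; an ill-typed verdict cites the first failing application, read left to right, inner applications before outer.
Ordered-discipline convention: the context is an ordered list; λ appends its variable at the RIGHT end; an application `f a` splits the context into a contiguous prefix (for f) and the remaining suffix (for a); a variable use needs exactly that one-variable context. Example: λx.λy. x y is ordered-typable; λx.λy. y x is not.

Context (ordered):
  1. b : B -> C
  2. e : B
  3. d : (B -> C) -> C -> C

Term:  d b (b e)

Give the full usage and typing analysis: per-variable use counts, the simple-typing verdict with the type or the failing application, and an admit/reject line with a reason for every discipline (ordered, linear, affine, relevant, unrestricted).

usage: b: 2×; e: 1×; d: 1×
order of uses: d, b, b, e
typing: the term checks, with type C
ordered: ✗, uses contraction: b ×2
linear: ✗, uses contraction: b ×2
affine: ✗, uses contraction: b ×2
relevant: ✓, at least one use each (b, e, d)
unrestricted: ✓, well-typed at C; no restrictions here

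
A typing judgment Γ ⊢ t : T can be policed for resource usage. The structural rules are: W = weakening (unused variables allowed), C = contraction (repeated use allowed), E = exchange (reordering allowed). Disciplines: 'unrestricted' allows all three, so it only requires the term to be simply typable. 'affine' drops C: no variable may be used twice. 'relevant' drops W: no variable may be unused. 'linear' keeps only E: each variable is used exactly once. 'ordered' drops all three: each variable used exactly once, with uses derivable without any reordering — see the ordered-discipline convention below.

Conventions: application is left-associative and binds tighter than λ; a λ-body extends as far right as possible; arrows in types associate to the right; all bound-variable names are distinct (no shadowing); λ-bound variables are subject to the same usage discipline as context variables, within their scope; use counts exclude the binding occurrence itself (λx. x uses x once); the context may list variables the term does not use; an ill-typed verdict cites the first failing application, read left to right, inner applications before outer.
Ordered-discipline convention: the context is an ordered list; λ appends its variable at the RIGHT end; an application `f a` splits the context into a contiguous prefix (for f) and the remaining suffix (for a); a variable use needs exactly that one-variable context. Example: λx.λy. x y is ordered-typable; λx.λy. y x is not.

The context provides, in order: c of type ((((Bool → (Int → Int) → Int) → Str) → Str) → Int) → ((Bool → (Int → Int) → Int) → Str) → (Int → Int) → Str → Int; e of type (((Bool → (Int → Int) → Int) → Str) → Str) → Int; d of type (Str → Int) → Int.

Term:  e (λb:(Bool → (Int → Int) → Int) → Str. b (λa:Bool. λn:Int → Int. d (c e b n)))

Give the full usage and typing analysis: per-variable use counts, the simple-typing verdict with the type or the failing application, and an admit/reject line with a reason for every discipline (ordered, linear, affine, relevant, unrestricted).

variable uses: c ×1; e ×2; d ×1; b (λ-bound) ×2; a (λ-bound) ×0; n (λ-bound) ×1
left-to-right use order: e, b, d, c, e, b, n
typing: well-typed at Int
ordered ✗ (uses contraction: e ×2, b ×2; unused: a — weakening required)
linear ✗ (uses contraction: e ×2, b ×2; unused: a — weakening required)
affine ✗ (uses contraction: e ×2, b ×2)
relevant ✗ (unused: a — weakening required)
unrestricted ✓ (simply typable at Int; W, C, E all held)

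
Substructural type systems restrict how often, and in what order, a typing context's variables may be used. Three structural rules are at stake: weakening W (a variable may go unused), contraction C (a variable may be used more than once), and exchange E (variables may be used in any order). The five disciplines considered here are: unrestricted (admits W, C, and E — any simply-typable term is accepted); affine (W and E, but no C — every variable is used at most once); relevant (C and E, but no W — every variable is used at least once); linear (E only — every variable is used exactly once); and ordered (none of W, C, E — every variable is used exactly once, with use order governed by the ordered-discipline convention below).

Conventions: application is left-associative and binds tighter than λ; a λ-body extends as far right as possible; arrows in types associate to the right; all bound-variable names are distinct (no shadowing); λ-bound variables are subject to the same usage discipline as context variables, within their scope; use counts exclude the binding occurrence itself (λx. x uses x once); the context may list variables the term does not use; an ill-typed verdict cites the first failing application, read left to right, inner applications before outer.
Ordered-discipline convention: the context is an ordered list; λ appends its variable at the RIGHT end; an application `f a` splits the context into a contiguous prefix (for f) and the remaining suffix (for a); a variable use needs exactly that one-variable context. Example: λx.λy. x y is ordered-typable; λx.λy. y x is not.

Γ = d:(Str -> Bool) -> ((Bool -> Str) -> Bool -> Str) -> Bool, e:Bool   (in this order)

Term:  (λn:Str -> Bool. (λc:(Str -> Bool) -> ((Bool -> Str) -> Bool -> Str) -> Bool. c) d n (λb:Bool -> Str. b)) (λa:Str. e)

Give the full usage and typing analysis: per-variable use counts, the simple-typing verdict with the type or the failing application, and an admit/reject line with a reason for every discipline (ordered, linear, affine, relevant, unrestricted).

counts: d: 1×; e: 1×; n (λ-bound): 1×; c (λ-bound): 1×; b (λ-bound): 1×; a (λ-bound): 0×
order of uses: c, d, n, b, e
typing: well-typed — term : Bool
ordered: ✗, needs weakening: a unused
linear: ✗, needs weakening: a unused
affine: ✓, none of d, e, n, c, b, a used more than once
relevant: ✗, needs weakening: a unused
unrestricted: ✓, typability at Bool is all that's needed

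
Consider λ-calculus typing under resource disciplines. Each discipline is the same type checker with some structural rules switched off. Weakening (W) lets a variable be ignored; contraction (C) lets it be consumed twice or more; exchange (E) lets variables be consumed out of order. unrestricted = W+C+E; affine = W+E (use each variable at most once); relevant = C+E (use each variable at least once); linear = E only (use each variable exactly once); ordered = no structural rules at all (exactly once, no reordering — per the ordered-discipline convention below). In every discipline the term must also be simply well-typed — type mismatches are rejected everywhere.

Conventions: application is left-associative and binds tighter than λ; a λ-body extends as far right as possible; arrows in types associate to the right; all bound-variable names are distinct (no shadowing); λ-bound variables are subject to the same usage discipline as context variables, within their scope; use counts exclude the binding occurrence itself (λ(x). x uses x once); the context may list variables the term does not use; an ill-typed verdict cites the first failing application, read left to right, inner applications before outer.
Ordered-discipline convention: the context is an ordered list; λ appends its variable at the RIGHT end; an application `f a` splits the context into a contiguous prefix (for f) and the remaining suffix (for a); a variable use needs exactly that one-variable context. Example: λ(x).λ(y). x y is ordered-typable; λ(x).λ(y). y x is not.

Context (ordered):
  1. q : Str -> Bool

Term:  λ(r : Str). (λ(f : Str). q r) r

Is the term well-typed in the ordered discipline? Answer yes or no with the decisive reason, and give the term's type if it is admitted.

no — uses contraction: r ×2; needs weakening: f unused
counts: q ×1, r (bound) ×2, f (bound) ×0
uses in reading order: q, r, r
typing: the term checks, with type Str -> Bool
summary: ordered ✗, linear ✗, affine ✗, relevant ✗, unrestricted ✓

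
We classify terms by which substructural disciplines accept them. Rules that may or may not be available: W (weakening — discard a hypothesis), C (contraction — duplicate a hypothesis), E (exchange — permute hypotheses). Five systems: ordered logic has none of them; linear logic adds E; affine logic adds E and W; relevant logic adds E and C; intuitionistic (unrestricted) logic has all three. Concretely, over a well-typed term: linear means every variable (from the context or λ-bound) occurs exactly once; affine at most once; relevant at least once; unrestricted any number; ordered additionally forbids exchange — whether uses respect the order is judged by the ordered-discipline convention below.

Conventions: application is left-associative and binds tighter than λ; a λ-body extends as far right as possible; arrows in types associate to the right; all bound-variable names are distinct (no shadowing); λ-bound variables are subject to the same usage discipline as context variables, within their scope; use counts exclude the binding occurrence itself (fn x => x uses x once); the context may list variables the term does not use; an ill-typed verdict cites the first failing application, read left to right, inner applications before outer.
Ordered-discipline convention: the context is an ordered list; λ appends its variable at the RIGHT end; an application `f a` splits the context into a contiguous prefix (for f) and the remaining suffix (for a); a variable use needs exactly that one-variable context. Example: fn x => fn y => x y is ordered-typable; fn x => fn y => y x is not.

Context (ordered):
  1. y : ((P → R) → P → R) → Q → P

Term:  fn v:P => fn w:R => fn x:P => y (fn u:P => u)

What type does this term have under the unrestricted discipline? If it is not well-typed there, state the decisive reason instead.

not well-typed under unrestricted — fails simple typing
variable uses: y ×1; v (λ-bound) ×0; w (λ-bound) ×0; x (λ-bound) ×0; u (λ-bound) ×1
left-to-right use order: y, u
typing: ill-typed: argument of type P → P where (P → R) → P → R is required
across the five disciplines: ordered ✗; linear ✗; affine ✗; relevant ✗; unrestricted ✗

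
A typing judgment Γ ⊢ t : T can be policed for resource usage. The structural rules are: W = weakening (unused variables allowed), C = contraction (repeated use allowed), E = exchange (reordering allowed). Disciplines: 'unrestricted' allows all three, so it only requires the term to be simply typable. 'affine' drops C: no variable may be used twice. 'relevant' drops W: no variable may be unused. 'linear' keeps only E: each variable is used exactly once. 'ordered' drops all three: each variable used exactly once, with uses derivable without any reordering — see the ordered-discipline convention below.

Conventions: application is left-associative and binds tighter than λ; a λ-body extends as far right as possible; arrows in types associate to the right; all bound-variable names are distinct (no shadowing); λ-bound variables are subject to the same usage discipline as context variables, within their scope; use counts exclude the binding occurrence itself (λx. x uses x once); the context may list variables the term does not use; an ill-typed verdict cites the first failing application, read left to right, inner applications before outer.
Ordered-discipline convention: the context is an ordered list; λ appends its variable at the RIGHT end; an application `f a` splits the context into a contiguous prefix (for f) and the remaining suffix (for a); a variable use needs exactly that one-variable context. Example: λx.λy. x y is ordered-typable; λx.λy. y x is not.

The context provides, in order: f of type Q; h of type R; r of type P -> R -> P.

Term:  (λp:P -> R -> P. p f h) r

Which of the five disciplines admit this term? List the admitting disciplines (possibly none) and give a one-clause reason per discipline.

admitted by: none
use counts: f=1; h=1; r=1; p [bound]=1
left-to-right use order: p, f, h, r
typing: ill-typed: argument of type Q where P is required
ordered: ✗ — a type mismatch blocks all five
linear: ✗ — the type mismatch rejects it
affine: ✗ — not simply typable
relevant: ✗ — fails simple typing
unrestricted: ✗ — a type mismatch blocks all five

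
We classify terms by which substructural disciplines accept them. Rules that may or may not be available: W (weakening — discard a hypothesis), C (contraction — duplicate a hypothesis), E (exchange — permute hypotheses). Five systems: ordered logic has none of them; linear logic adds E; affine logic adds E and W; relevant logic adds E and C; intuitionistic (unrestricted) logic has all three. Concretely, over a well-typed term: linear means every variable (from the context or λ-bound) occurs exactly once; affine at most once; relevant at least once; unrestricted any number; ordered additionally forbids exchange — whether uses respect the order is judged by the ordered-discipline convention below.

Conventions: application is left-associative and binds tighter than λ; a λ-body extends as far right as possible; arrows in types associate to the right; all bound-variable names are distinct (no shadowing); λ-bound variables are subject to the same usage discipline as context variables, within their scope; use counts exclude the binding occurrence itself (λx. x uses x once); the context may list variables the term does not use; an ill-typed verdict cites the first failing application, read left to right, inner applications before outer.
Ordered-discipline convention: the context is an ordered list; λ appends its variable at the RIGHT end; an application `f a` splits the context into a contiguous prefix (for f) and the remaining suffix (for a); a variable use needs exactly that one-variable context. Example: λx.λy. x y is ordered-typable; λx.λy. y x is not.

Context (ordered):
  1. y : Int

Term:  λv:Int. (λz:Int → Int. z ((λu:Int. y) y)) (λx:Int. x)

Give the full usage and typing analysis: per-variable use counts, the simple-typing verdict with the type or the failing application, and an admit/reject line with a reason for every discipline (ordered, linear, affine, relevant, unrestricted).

usage: y: 2×, v [bound]: 0×, z [bound]: 1×, u [bound]: 0×, x [bound]: 1×
left-to-right use order: z, y, y, x
typing: well-typed — term : Int → Int
ordered ✗ (needs contraction — y ×2; needs weakening: v, u unused)
linear ✗ (needs contraction — y ×2; needs weakening: v, u unused)
affine ✗ (needs contraction — y ×2)
relevant ✗ (needs weakening: v, u unused)
unrestricted ✓ (type-checks (Int → Int) and nothing is barred)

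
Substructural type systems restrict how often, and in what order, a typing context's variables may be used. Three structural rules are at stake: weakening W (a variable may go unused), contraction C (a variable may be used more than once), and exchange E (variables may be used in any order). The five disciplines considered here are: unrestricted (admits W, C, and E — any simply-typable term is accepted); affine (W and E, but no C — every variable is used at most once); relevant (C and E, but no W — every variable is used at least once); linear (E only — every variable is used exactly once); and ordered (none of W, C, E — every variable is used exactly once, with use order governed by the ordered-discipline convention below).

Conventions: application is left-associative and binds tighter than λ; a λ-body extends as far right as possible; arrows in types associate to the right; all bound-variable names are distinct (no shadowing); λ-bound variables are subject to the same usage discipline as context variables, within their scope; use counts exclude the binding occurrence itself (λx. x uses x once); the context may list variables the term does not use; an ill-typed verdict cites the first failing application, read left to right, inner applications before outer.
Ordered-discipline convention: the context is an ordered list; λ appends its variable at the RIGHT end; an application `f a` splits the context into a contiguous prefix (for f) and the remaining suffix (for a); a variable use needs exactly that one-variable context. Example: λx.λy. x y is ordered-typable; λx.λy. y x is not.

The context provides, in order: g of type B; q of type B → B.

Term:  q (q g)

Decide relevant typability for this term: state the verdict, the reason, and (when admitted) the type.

yes — none of g, q goes unused; term : B
use counts: g ×1, q ×2
left-to-right use order: q, q, g
typing: the term checks, with type B
across the five disciplines: ordered ✗, linear ✗, affine ✗, relevant ✓, unrestricted ✓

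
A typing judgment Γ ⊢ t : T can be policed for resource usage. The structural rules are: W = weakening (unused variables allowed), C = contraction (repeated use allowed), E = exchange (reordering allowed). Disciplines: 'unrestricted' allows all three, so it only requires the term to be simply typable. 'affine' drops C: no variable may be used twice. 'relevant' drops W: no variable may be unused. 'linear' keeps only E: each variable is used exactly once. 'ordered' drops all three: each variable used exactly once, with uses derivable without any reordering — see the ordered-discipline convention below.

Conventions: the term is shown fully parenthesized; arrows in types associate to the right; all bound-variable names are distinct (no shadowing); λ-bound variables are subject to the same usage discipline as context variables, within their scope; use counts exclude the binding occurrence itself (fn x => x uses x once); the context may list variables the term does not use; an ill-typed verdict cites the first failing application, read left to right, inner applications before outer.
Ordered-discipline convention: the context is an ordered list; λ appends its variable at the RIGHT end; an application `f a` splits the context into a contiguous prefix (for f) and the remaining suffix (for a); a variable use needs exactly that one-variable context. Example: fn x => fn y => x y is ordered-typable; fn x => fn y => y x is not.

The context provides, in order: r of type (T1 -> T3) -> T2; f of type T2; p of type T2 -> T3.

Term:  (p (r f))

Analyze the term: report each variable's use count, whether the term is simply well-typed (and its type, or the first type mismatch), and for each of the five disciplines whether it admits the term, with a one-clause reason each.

use counts: r=1; f=1; p=1
left-to-right use order: p, r, f
typing: ill-typed: an application expects T1 -> T3 but receives T2
ordered: ✗ — not simply typable
linear: ✗ — fails simple typing
affine: ✗ — a type mismatch blocks all five
relevant: ✗ — the type mismatch rejects it
unrestricted: ✗ — not simply typable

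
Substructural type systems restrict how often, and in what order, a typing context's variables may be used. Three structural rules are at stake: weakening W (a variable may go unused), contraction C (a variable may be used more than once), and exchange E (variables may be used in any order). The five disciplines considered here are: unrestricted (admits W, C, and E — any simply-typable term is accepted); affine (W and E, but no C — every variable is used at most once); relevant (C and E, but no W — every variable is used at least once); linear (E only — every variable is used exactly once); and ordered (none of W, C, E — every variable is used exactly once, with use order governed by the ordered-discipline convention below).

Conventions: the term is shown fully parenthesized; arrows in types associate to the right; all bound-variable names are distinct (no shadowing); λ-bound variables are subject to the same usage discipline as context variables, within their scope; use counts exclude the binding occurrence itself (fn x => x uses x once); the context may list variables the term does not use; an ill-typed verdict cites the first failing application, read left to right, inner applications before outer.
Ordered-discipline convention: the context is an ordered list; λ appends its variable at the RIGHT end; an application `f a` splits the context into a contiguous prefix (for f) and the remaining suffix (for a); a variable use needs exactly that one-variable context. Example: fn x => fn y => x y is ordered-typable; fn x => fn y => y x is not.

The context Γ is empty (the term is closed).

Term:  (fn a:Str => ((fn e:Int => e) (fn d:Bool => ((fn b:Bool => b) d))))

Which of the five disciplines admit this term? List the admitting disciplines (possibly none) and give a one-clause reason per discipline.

accepted by: none
usage: a [bound]: 0×, e [bound]: 1×, d [bound]: 1×, b [bound]: 1×
uses in reading order: e, b, d
typing: ill-typed: an argument Bool → Bool mismatches the expected Int
ordered ✗ (fails simple typing)
linear ✗ (a type mismatch blocks all five)
affine ✗ (the type mismatch rejects it)
relevant ✗ (not simply typable)
unrestricted ✗ (fails simple typing)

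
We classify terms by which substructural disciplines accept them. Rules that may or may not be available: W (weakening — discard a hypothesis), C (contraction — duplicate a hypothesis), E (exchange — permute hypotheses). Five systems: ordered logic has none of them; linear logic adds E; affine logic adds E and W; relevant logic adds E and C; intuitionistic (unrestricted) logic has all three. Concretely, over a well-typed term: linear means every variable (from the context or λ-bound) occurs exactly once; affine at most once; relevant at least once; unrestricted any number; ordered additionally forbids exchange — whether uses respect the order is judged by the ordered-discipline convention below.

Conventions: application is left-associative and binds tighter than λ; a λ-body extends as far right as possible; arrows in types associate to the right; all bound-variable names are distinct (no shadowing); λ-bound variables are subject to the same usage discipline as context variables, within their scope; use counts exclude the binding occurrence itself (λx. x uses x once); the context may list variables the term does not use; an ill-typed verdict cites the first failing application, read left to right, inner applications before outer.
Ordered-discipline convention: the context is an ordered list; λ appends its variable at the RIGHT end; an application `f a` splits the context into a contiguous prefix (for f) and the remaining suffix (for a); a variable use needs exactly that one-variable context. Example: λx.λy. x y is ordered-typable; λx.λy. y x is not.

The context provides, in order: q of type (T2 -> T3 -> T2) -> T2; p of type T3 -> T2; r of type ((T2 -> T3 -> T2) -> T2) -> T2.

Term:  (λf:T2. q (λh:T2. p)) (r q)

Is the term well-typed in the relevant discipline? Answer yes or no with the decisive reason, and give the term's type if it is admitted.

no — f, h never used (weakening)
counts: q: 2×; p: 1×; r: 1×; f (bound): 0×; h (bound): 0×
order of uses: q, p, r, q
typing: well-typed at T2
across the five disciplines: ordered ✗, linear ✗, affine ✗, relevant ✗, unrestricted ✓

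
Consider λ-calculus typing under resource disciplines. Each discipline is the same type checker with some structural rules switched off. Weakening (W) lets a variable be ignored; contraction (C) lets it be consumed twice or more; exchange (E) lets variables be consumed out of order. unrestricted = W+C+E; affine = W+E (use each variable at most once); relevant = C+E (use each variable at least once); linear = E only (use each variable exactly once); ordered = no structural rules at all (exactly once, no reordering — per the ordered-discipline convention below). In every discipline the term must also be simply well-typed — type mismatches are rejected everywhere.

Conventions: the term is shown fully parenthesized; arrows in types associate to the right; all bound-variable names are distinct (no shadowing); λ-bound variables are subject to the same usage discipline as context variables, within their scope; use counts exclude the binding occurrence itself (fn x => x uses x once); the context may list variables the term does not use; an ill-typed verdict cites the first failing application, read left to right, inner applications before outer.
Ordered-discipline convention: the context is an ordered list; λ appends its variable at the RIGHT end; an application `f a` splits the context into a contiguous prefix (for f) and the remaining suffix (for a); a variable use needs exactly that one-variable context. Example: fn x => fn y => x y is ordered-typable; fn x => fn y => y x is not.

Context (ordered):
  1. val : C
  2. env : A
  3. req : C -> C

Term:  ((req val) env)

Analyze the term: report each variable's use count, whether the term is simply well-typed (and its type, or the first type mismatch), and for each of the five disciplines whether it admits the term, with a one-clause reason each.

counts: val=1, env=1, req=1
uses in reading order: req, val, env
typing: ill-typed: non-function type C applied to an argument
ordered: ✗ — a type mismatch blocks all five
linear: ✗ — the type mismatch rejects it
affine: ✗ — not simply typable
relevant: ✗ — fails simple typing
unrestricted: ✗ — a type mismatch blocks all five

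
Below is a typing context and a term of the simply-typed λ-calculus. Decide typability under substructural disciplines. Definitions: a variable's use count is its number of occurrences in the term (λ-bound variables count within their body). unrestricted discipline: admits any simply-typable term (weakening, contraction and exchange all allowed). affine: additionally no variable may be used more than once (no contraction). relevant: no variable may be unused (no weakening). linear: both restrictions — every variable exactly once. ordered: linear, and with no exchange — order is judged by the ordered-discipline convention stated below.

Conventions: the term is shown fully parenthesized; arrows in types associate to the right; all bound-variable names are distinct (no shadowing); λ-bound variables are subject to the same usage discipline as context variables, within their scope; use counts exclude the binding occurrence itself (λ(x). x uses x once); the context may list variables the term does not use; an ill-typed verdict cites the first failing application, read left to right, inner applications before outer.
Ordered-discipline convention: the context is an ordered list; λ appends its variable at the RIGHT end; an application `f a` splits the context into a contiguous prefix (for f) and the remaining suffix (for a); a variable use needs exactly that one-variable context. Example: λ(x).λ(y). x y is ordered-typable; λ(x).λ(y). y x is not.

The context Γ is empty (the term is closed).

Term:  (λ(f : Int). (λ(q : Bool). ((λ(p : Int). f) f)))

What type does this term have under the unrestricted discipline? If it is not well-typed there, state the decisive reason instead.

term : Int → Bool → Int
variable uses: f (λ-bound): 2×, q (λ-bound): 0×, p (λ-bound): 0×
use order (left to right): f, f
typing: ✓ — Int → Bool → Int
across the five disciplines: ordered ✗ | linear ✗ | affine ✗ | relevant ✗ | unrestricted ✓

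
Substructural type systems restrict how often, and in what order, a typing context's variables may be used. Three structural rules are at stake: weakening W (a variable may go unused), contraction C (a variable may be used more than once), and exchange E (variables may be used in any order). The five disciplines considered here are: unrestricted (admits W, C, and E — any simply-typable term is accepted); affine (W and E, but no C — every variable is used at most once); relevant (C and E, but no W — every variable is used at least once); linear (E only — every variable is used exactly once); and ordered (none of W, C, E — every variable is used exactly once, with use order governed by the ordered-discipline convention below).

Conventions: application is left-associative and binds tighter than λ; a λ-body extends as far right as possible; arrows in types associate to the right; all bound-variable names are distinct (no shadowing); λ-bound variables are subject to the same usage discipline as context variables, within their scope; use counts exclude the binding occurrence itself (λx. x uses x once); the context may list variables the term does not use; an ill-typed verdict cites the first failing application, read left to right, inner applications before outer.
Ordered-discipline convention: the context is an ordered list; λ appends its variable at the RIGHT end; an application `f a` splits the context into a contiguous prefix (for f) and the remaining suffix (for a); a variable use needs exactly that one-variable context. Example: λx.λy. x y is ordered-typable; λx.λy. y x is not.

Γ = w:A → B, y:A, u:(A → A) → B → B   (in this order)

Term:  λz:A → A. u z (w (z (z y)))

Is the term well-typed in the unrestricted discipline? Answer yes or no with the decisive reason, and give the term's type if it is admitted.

yes — type-checks ((A → A) → B) and nothing is barred; term : (A → A) → B
usage: w: 1×; y: 1×; u: 1×; z (bound): 3×
uses in reading order: u, z, w, z, z, y
typing: the term checks, with type (A → A) → B
per-discipline verdicts: ordered ✗ | linear ✗ | affine ✗ | relevant ✓ | unrestricted ✓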